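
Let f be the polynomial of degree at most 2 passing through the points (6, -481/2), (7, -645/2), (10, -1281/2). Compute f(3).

Write f(s) = as^2 + bs + c. Substituting each data point gives a linear system:
  36a + 6b + c = -481/2
  49a + 7b + c = -645/2
  100a + 10b + c = -1281/2
Solving the system yields a = -6, b = -4, c = -1/2.
So f(s) = -6s² - 4s - 1/2.
Then f(3) = -133/2.

-133/2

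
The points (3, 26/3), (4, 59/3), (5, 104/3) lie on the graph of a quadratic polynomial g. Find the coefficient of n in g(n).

Write g(n) = an^2 + bn + c. Substituting each data point gives a linear system:
  9a + 3b + c = 26/3
  16a + 4b + c = 59/3
  25a + 5b + c = 104/3
Solving the system yields a = 2, b = -3, c = -1/3.
So g(n) = 2n² - 3n - 1/3.
The coefficient of n is -3.

-3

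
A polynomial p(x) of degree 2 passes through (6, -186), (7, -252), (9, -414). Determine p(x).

Write p(x) = ax^2 + bx + c. Substituting each data point gives a linear system:
  36a + 6b + c = -186
  49a + 7b + c = -252
  81a + 9b + c = -414
Solving the system yields a = -5, b = -1, c = 0.
So p(x) = -5x² - x.
Check: p(6) = -186. ✓

p(x) = -5x^2 - x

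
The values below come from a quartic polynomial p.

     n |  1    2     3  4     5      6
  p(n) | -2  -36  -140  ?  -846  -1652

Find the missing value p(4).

On equispaced nodes a degree-4 polynomial has vanishing fifth forward difference, so
  - p(1) + 5·p(2) - 10·p(3) + 10·p(4) - 5·p(5) + p(6) = 0.
Substituting the known values and solving for p(4):
  10·p(4) = -3800
  p(4) = -380.

-380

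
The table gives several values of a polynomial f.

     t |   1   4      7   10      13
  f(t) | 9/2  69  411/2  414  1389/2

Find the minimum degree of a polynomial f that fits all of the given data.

2

Forward differences of the values at t = 1, 4, 7, 10, 13:
  f  : 9/2  69  411/2  414  1389/2
  Δ  : 129/2  273/2  417/2  561/2
  Δ^2: 72  72  72
  Δ^3: 0  0
  Δ^4: 0
The second differences are constant (72) and nonzero, while all higher differences vanish, so the minimal degree is 2.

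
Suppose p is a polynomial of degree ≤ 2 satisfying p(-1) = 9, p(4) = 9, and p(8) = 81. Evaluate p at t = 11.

177

Using the Lagrange interpolation formula with nodes -1, 4, 8:
  L_0(t) = (t - 4)(t - 8) / 45
  L_1(t) = (t + 1)(t - 8) / -20
  L_2(t) = (t + 1)(t - 4) / 36
Then p(t) = 9·L_0(t) + 9·L_1(t) + 81·L_2(t).
Expanding and collecting terms gives p(t) = 2t^2 - 6t + 1.
Evaluating at t = 11: p(11) = 177.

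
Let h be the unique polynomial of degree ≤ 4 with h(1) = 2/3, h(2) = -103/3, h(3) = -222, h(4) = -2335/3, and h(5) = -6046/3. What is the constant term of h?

3

Write h(t) = at^4 + bt^3 + ct^2 + dt + e. Substituting each data point gives a linear system:
  a + b + c + d + e = 2/3
  16a + 8b + 4c + 2d + e = -103/3
  81a + 27b + 9c + 3d + e = -222
  256a + 64b + 16c + 4d + e = -2335/3
  625a + 125b + 25c + 5d + e = -6046/3
Solving the system yields a = -4, b = 4, c = -1/3, d = -2, e = 3.
So h(t) = -4t^4 + 4t^3 - (1/3)t^2 - 2t + 3.
The constant term is 3.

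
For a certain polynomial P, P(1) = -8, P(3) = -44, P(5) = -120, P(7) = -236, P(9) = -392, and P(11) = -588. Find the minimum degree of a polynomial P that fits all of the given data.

2

Forward differences of the values at u = 1, 3, 5, 7, 9, 11:
  P  : -8  -44  -120  -236  -392  -588
  Δ  : -36  -76  -116  -156  -196
  Δ^2: -40  -40  -40  -40
  Δ^3: 0  0  0
  Δ^4: 0  0
  Δ^5: 0
The second differences are constant (-40) and nonzero, while all higher differences vanish, so the minimal degree is 2.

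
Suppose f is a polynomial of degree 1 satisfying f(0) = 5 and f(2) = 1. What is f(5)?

Using the Lagrange interpolation formula with nodes 0, 2:
  L_0(x) = (x - 2) / -2
  L_1(x) = x / 2
Then f(x) = 5·L_0(x) + 1·L_1(x).
Expanding and collecting terms gives f(x) = -2x + 5.
Evaluating at x = 5: f(5) = -5.

-5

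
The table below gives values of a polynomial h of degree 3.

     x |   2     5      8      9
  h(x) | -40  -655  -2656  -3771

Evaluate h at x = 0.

Write h(x) = ax^3 + bx^2 + cx + d. Substituting each data point gives a linear system:
  8a + 4b + 2c + d = -40
  125a + 25b + 5c + d = -655
  512a + 64b + 8c + d = -2656
  729a + 81b + 9c + d = -3771
Solving the system yields a = -5, b = -2, c = 4, d = 0.
So h(x) = -5x³ - 2x² + 4x.
Then h(0) = 0.

0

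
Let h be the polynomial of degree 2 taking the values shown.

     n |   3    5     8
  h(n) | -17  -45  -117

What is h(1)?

-5

Using the Lagrange interpolation formula with nodes 3, 5, 8:
  L_0(n) = (n - 5)(n - 8) / 10
  L_1(n) = (n - 3)(n - 8) / -6
  L_2(n) = (n - 3)(n - 5) / 15
Then h(n) = -17·L_0(n) - 45·L_1(n) - 117·L_2(n).
Expanding and collecting terms gives h(n) = -2n^2 + 2n - 5.
Evaluating at n = 1: h(1) = -5.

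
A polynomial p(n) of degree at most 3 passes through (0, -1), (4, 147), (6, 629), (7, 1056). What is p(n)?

p(n) = 4n^3 - 6n^2 - 3n - 1

Write p(n) = an^3 + bn^2 + cn + d. Substituting each data point gives a linear system:
  d = -1
  64a + 16b + 4c + d = 147
  216a + 36b + 6c + d = 629
  343a + 49b + 7c + d = 1056
Solving the system yields a = 4, b = -6, c = -3, d = -1.
So p(n) = 4n^3 - 6n^2 - 3n - 1.
Check: p(0) = -1. ✓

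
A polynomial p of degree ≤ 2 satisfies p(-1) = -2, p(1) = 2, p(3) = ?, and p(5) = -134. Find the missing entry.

-42

The 3 known points determine the degree-2 polynomial uniquely.
Write p(x) = ax^2 + bx + c. Substituting each data point gives a linear system:
  a - b + c = -2
  a + b + c = 2
  25a + 5b + c = -134
Solving the system yields a = -6, b = 2, c = 6.
So p(x) = -6x^2 + 2x + 6.
Then p(3) = -42.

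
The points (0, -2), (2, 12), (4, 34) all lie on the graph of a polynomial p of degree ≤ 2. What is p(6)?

64

Write p(t) = at^2 + bt + c. Substituting each data point gives a linear system:
  c = -2
  4a + 2b + c = 12
  16a + 4b + c = 34
Solving the system yields a = 1, b = 5, c = -2.
So p(t) = t² + 5t - 2.
Then p(6) = 64.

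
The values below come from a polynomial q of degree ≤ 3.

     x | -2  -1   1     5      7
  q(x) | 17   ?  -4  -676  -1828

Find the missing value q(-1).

-4

The 4 known points determine the degree-3 polynomial uniquely.
Write q(x) = ax^3 + bx^2 + cx + d. Substituting each data point gives a linear system:
  -8a + 4b - 2c + d = 17
  a + b + c + d = -4
  125a + 25b + 5c + d = -676
  343a + 49b + 7c + d = -1828
Solving the system yields a = -5, b = -3, c = 5, d = -1.
So q(x) = -5x^3 - 3x^2 + 5x - 1.
Then q(-1) = -4.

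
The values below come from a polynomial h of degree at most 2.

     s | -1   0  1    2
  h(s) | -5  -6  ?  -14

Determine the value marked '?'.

On equispaced nodes a degree-2 polynomial has vanishing third forward difference, so
  - h(-1) + 3·h(0) - 3·h(1) + h(2) = 0.
Substituting the known values and solving for h(1):
  -3·h(1) = 27
  h(1) = -9.

-9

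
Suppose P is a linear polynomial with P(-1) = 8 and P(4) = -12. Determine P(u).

P(u) = -4u + 4

Using the Lagrange interpolation formula with nodes -1, 4:
  L_0(u) = (u - 4) / -5
  L_1(u) = (u + 1) / 5
Then P(u) = 8·L_0(u) - 12·L_1(u).
Expanding and collecting terms gives P(u) = -4u + 4.
Check: P(-1) = 8. ✓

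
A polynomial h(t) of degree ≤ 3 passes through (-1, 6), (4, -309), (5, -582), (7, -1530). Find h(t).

Write h(t) = at^3 + bt^2 + ct + d. Substituting each data point gives a linear system:
  -a + b - c + d = 6
  64a + 16b + 4c + d = -309
  125a + 25b + 5c + d = -582
  343a + 49b + 7c + d = -1530
Solving the system yields a = -4, b = -3, c = -2, d = 3.
So h(t) = -4t³ - 3t² - 2t + 3.
Check: h(4) = -309. ✓

h(t) = -4t^3 - 3t^2 - 2t + 3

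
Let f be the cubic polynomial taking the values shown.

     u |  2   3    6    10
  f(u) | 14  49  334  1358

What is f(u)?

Write f(u) = au^3 + bu^2 + cu + d. Substituting each data point gives a linear system:
  8a + 4b + 2c + d = 14
  27a + 9b + 3c + d = 49
  216a + 36b + 6c + d = 334
  1000a + 100b + 10c + d = 1358
Solving the system yields a = 1, b = 4, c = -4, d = -2.
So f(u) = u³ + 4u² - 4u - 2.
Check: f(6) = 334. ✓

f(u) = u^3 + 4u^2 - 4u - 2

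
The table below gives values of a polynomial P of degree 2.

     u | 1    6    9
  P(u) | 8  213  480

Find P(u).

Write P(u) = au^2 + bu + c. Substituting each data point gives a linear system:
  a + b + c = 8
  36a + 6b + c = 213
  81a + 9b + c = 480
Solving the system yields a = 6, b = -1, c = 3.
So P(u) = 6u^2 - u + 3.
Check: P(9) = 480. ✓

P(u) = 6u^2 - u + 3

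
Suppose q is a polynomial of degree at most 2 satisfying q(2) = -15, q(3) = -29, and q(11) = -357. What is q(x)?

Write q(x) = ax^2 + bx + c. Substituting each data point gives a linear system:
  4a + 2b + c = -15
  9a + 3b + c = -29
  121a + 11b + c = -357
Solving the system yields a = -3, b = 1, c = -5.
So q(x) = -3x² + x - 5.
Check: q(2) = -15. ✓

q(x) = -3x^2 + x - 5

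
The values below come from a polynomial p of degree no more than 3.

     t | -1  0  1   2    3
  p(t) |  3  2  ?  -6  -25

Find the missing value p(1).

On equispaced nodes a degree-3 polynomial has vanishing fourth forward difference, so
  p(-1) - 4·p(0) + 6·p(1) - 4·p(2) + p(3) = 0.
Substituting the known values and solving for p(1):
  6·p(1) = 6
  p(1) = 1.

1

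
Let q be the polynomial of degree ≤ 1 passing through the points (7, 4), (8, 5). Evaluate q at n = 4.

1

Using the Lagrange interpolation formula with nodes 7, 8:
  L_0(n) = (n - 8) / -1
  L_1(n) = (n - 7) / 1
Then q(n) = 4·L_0(n) + 5·L_1(n).
Expanding and collecting terms gives q(n) = n - 3.
Evaluating at n = 4: q(4) = 1.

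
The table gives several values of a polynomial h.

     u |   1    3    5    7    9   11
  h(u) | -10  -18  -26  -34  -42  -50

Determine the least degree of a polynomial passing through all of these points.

Forward differences of the values at u = 1, 3, 5, 7, 9, 11:
  h  : -10  -18  -26  -34  -42  -50
  Δ  : -8  -8  -8  -8  -8
  Δ^2: 0  0  0  0
  Δ^3: 0  0  0
  Δ^4: 0  0
  Δ^5: 0
The first differences are constant (-8) and nonzero, while all higher differences vanish, so the minimal degree is 1.

1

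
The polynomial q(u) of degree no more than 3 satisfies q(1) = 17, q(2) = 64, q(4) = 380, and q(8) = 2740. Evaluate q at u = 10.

Using the Lagrange interpolation formula with nodes 1, 2, 4, 8:
  L_0(u) = (u - 2)(u - 4)(u - 8) / -21
  L_1(u) = (u - 1)(u - 4)(u - 8) / 12
  L_2(u) = (u - 1)(u - 2)(u - 8) / -24
  L_3(u) = (u - 1)(u - 2)(u - 4) / 168
Then q(u) = 17·L_0(u) + 64·L_1(u) + 380·L_2(u) + 2740·L_3(u).
Expanding and collecting terms gives q(u) = 5u^3 + 2u^2 + 6u + 4.
Evaluating at u = 10: q(10) = 5264.

5264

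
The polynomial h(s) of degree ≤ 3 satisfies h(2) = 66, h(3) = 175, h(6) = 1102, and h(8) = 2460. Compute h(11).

6087

Using the Lagrange interpolation formula with nodes 2, 3, 6, 8:
  L_0(s) = (s - 3)(s - 6)(s - 8) / -24
  L_1(s) = (s - 2)(s - 6)(s - 8) / 15
  L_2(s) = (s - 2)(s - 3)(s - 8) / -24
  L_3(s) = (s - 2)(s - 3)(s - 6) / 60
Then h(s) = 66·L_0(s) + 175·L_1(s) + 1102·L_2(s) + 2460·L_3(s).
Expanding and collecting terms gives h(s) = 4s³ + 6s² + 3s + 4.
Evaluating at s = 11: h(11) = 6087.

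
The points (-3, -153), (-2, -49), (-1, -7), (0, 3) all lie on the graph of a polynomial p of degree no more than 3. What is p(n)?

Using the Lagrange interpolation formula with nodes -3, -2, -1, 0:
  L_0(n) = (n + 2)(n + 1)n / -6
  L_1(n) = (n + 3)(n + 1)n / 2
  L_2(n) = (n + 3)(n + 2)n / -2
  L_3(n) = (n + 3)(n + 2)(n + 1) / 6
Then p(n) = -153·L_0(n) - 49·L_1(n) - 7·L_2(n) + 3·L_3(n).
Expanding and collecting terms gives p(n) = 5n^3 - n^2 + 4n + 3.
Check: p(-1) = -7. ✓

p(n) = 5n^3 - n^2 + 4n + 3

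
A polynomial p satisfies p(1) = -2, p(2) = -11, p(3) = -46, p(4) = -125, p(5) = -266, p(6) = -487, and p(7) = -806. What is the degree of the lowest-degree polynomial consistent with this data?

Forward differences of the values at n = 1, 2, 3, 4, 5, 6, 7:
  p  : -2  -11  -46  -125  -266  -487  -806
  Δ  : -9  -35  -79  -141  -221  -319
  Δ^2: -26  -44  -62  -80  -98
  Δ^3: -18  -18  -18  -18
  Δ^4: 0  0  0
  Δ^5: 0  0
  Δ^6: 0
The third differences are constant (-18) and nonzero, while all higher differences vanish, so the minimal degree is 3.

3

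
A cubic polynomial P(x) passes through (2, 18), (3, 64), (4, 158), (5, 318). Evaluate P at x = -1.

-12

Write P(x) = ax^3 + bx^2 + cx + d. Substituting each data point gives a linear system:
  8a + 4b + 2c + d = 18
  27a + 9b + 3c + d = 64
  64a + 16b + 4c + d = 158
  125a + 25b + 5c + d = 318
Solving the system yields a = 3, b = -3, c = 4, d = -2.
So P(x) = 3x^3 - 3x^2 + 4x - 2.
Then P(-1) = -12.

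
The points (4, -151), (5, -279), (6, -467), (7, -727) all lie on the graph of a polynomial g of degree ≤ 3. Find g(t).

g(t) = -2t^3 - 6t + 1

Using the Lagrange interpolation formula with nodes 4, 5, 6, 7:
  L_0(t) = (t - 5)(t - 6)(t - 7) / -6
  L_1(t) = (t - 4)(t - 6)(t - 7) / 2
  L_2(t) = (t - 4)(t - 5)(t - 7) / -2
  L_3(t) = (t - 4)(t - 5)(t - 6) / 6
Then g(t) = -151·L_0(t) - 279·L_1(t) - 467·L_2(t) - 727·L_3(t).
Expanding and collecting terms gives g(t) = -2t^3 - 6t + 1.
Check: g(6) = -467. ✓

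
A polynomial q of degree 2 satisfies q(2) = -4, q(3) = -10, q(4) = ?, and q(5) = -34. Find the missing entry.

-20

The 3 known points determine the degree-2 polynomial uniquely.
Write q(u) = au^2 + bu + c. Substituting each data point gives a linear system:
  4a + 2b + c = -4
  9a + 3b + c = -10
  25a + 5b + c = -34
Solving the system yields a = -2, b = 4, c = -4.
So q(u) = -2u^2 + 4u - 4.
Then q(4) = -20.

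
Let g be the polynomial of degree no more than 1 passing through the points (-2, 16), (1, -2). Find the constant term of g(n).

Write g(n) = an + b. Substituting each data point gives a linear system:
  -2a + b = 16
  a + b = -2
Solving the system yields a = -6, b = 4.
So g(n) = -6n + 4.
The constant term is 4.

4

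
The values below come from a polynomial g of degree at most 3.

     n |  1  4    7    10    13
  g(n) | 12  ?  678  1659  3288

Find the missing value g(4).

The 4 known points determine the degree-3 polynomial uniquely.
Write g(n) = an^3 + bn^2 + cn + d. Substituting each data point gives a linear system:
  a + b + c + d = 12
  343a + 49b + 7c + d = 678
  1000a + 100b + 10c + d = 1659
  2197a + 169b + 13c + d = 3288
Solving the system yields a = 1, b = 6, c = 6, d = -1.
So g(n) = n³ + 6n² + 6n - 1.
Then g(4) = 183.

183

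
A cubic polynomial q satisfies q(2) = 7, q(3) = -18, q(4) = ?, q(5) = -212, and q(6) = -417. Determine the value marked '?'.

The 4 known points determine the degree-3 polynomial uniquely.
Write q(n) = an^3 + bn^2 + cn + d. Substituting each data point gives a linear system:
  8a + 4b + 2c + d = 7
  27a + 9b + 3c + d = -18
  125a + 25b + 5c + d = -212
  216a + 36b + 6c + d = -417
Solving the system yields a = -3, b = 6, c = 2, d = 3.
So q(n) = -3n^3 + 6n^2 + 2n + 3.
Then q(4) = -85.

-85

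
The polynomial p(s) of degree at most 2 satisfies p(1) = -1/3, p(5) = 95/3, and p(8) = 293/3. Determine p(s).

p(s) = 2s^2 - 4s + 5/3

Write p(s) = as^2 + bs + c. Substituting each data point gives a linear system:
  a + b + c = -1/3
  25a + 5b + c = 95/3
  64a + 8b + c = 293/3
Solving the system yields a = 2, b = -4, c = 5/3.
So p(s) = 2s^2 - 4s + 5/3.
Check: p(8) = 293/3. ✓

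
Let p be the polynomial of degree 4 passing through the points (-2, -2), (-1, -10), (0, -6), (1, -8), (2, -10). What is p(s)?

Write p(s) = as^4 + bs^3 + cs^2 + ds + e. Substituting each data point gives a linear system:
  16a - 8b + 4c - 2d + e = -2
  a - b + c - d + e = -10
  e = -6
  a + b + c + d + e = -8
  16a + 8b + 4c + 2d + e = -10
Solving the system yields a = 1, b = -1, c = -4, d = 2, e = -6.
So p(s) = s^4 - s^3 - 4s^2 + 2s - 6.
Check: p(-1) = -10. ✓

p(s) = s^4 - s^3 - 4s^2 + 2s - 6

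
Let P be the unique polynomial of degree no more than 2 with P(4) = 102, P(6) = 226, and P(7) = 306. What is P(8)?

Write P(u) = au^2 + bu + c. Substituting each data point gives a linear system:
  16a + 4b + c = 102
  36a + 6b + c = 226
  49a + 7b + c = 306
Solving the system yields a = 6, b = 2, c = -2.
So P(u) = 6u^2 + 2u - 2.
Then P(8) = 398.

398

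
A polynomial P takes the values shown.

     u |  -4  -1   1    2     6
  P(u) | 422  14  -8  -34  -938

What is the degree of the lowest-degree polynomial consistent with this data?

3

Divided differences on the nodes -4, -1, 1, 2, 6:
  order 0: 422  14  -8  -34  -938
  order 1: -136  -11  -26  -226
  order 2: 25  -5  -40
  order 3: -5  -5
  order 4: 0
The order-3 divided differences are all -5 (nonzero) and every higher order vanishes, so the data lies on a polynomial of degree exactly 3.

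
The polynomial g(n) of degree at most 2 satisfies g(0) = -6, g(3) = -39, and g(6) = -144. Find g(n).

g(n) = -4n^2 + n - 6

Using the Lagrange interpolation formula with nodes 0, 3, 6:
  L_0(n) = (n - 3)(n - 6) / 18
  L_1(n) = n(n - 6) / -9
  L_2(n) = n(n - 3) / 18
Then g(n) = -6·L_0(n) - 39·L_1(n) - 144·L_2(n).
Expanding and collecting terms gives g(n) = -4n² + n - 6.
Check: g(0) = -6. ✓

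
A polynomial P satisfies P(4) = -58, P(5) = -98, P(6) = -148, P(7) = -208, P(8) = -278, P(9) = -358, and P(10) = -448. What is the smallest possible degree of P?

Forward differences of the values at n = 4, 5, 6, 7, 8, 9, 10:
  P  : -58  -98  -148  -208  -278  -358  -448
  Δ  : -40  -50  -60  -70  -80  -90
  Δ^2: -10  -10  -10  -10  -10
  Δ^3: 0  0  0  0
  Δ^4: 0  0  0
  Δ^5: 0  0
  Δ^6: 0
The second differences are constant (-10) and nonzero, while all higher differences vanish, so the minimal degree is 2.

2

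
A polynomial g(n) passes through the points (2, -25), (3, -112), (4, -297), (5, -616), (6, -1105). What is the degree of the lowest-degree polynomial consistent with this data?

Forward differences of the values at n = 2, 3, 4, 5, 6:
  g  : -25  -112  -297  -616  -1105
  Δ  : -87  -185  -319  -489
  Δ^2: -98  -134  -170
  Δ^3: -36  -36
  Δ^4: 0
The third differences are constant (-36) and nonzero, while all higher differences vanish, so the minimal degree is 3.

3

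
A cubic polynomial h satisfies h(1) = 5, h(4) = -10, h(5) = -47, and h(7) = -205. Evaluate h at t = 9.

-515

Using the Lagrange interpolation formula with nodes 1, 4, 5, 7:
  L_0(t) = (t - 4)(t - 5)(t - 7) / -72
  L_1(t) = (t - 1)(t - 5)(t - 7) / 9
  L_2(t) = (t - 1)(t - 4)(t - 7) / -8
  L_3(t) = (t - 1)(t - 4)(t - 5) / 36
Then h(t) = 5·L_0(t) - 10·L_1(t) - 47·L_2(t) - 205·L_3(t).
Expanding and collecting terms gives h(t) = -t³ + 2t² + 6t - 2.
Evaluating at t = 9: h(9) = -515.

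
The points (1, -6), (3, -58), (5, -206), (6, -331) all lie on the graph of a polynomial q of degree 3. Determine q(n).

q(n) = -n^3 - 3n^2 - n - 1

Write q(n) = an^3 + bn^2 + cn + d. Substituting each data point gives a linear system:
  a + b + c + d = -6
  27a + 9b + 3c + d = -58
  125a + 25b + 5c + d = -206
  216a + 36b + 6c + d = -331
Solving the system yields a = -1, b = -3, c = -1, d = -1.
So q(n) = -n^3 - 3n^2 - n - 1.
Check: q(3) = -58. ✓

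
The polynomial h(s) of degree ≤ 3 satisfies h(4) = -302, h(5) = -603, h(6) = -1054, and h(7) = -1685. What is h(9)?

-3607

Write h(s) = as^3 + bs^2 + cs + d. Substituting each data point gives a linear system:
  64a + 16b + 4c + d = -302
  125a + 25b + 5c + d = -603
  216a + 36b + 6c + d = -1054
  343a + 49b + 7c + d = -1685
Solving the system yields a = -5, b = 0, c = 4, d = 2.
So h(s) = -5s^3 + 4s + 2.
Then h(9) = -3607.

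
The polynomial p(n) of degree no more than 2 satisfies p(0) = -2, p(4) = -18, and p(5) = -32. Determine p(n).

Write p(n) = an^2 + bn + c. Substituting each data point gives a linear system:
  c = -2
  16a + 4b + c = -18
  25a + 5b + c = -32
Solving the system yields a = -2, b = 4, c = -2.
So p(n) = -2n^2 + 4n - 2.
Check: p(5) = -32. ✓

p(n) = -2n^2 + 4n - 2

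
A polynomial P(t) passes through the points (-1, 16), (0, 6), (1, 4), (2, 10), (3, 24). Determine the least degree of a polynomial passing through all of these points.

2

Forward differences of the values at t = -1, 0, 1, 2, 3:
  P  : 16  6  4  10  24
  Δ  : -10  -2  6  14
  Δ^2: 8  8  8
  Δ^3: 0  0
  Δ^4: 0
The second differences are constant (8) and nonzero, while all higher differences vanish, so the minimal degree is 2.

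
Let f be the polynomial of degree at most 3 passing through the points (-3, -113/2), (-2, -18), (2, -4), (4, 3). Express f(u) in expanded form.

Write f(u) = au^3 + bu^2 + cu + d. Substituting each data point gives a linear system:
  -27a + 9b - 3c + d = -113/2
  -8a + 4b - 2c + d = -18
  8a + 4b + 2c + d = -4
  64a + 16b + 4c + d = 3
Solving the system yields a = 1, b = -4, c = -1/2, d = 5.
So f(u) = u^3 - 4u^2 - (1/2)u + 5.
Check: f(-3) = -113/2. ✓

f(u) = u^3 - 4u^2 - (1/2)u + 5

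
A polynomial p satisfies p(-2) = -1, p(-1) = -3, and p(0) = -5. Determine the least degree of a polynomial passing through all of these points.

1

Forward differences of the values at s = -2, -1, 0:
  p  : -1  -3  -5
  Δ  : -2  -2
  Δ^2: 0
The first differences are constant (-2) and nonzero, while all higher differences vanish, so the minimal degree is 1.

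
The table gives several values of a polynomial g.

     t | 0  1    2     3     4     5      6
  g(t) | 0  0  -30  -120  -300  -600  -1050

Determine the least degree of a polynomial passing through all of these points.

3

Forward differences of the values at t = 0, 1, 2, 3, 4, 5, 6:
  g  : 0  0  -30  -120  -300  -600  -1050
  Δ  : 0  -30  -90  -180  -300  -450
  Δ^2: -30  -60  -90  -120  -150
  Δ^3: -30  -30  -30  -30
  Δ^4: 0  0  0
  Δ^5: 0  0
  Δ^6: 0
The third differences are constant (-30) and nonzero, while all higher differences vanish, so the minimal degree is 3.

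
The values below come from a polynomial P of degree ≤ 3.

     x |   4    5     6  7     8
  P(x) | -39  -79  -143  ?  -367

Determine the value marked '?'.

-237

On equispaced nodes a degree-3 polynomial has vanishing fourth forward difference, so
  P(4) - 4·P(5) + 6·P(6) - 4·P(7) + P(8) = 0.
Substituting the known values and solving for P(7):
  -4·P(7) = 948
  P(7) = -237.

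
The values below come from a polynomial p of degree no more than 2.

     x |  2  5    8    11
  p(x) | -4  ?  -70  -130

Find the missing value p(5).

The 3 known points determine the degree-2 polynomial uniquely.
Write p(x) = ax^2 + bx + c. Substituting each data point gives a linear system:
  4a + 2b + c = -4
  64a + 8b + c = -70
  121a + 11b + c = -130
Solving the system yields a = -1, b = -1, c = 2.
So p(x) = -x^2 - x + 2.
Then p(5) = -28.

-28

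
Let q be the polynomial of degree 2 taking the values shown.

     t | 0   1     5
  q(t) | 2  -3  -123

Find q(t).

q(t) = -5t^2 + 2

Using the Lagrange interpolation formula with nodes 0, 1, 5:
  L_0(t) = (t - 1)(t - 5) / 5
  L_1(t) = t(t - 5) / -4
  L_2(t) = t(t - 1) / 20
Then q(t) = 2·L_0(t) - 3·L_1(t) - 123·L_2(t).
Expanding and collecting terms gives q(t) = -5t² + 2.
Check: q(0) = 2. ✓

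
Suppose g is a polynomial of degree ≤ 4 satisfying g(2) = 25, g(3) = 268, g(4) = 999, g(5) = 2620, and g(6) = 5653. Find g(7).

Using the Lagrange interpolation formula with nodes 2, 3, 4, 5, 6:
  L_0(n) = (n - 3)(n - 4)(n - 5)(n - 6) / 24
  L_1(n) = (n - 2)(n - 4)(n - 5)(n - 6) / -6
  L_2(n) = (n - 2)(n - 3)(n - 5)(n - 6) / 4
  L_3(n) = (n - 2)(n - 3)(n - 4)(n - 6) / -6
  L_4(n) = (n - 2)(n - 3)(n - 4)(n - 5) / 24
Then g(n) = 25·L_0(n) + 268·L_1(n) + 999·L_2(n) + 2620·L_3(n) + 5653·L_4(n).
Expanding and collecting terms gives g(n) = 5n^4 - 3n^3 - 4n^2 - 5n - 5.
Evaluating at n = 7: g(7) = 10740.

10740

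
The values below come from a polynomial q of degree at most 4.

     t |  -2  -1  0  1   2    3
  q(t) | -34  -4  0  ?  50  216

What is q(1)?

The 5 known points determine the degree-4 polynomial uniquely.
Write q(t) = at^4 + bt^3 + ct^2 + dt + e. Substituting each data point gives a linear system:
  16a - 8b + 4c - 2d + e = -34
  a - b + c - d + e = -4
  e = 0
  16a + 8b + 4c + 2d + e = 50
  81a + 27b + 9c + 3d + e = 216
Solving the system yields a = 1, b = 6, c = -2, d = -3, e = 0.
So q(t) = t⁴ + 6t³ - 2t² - 3t.
Then q(1) = 2.

2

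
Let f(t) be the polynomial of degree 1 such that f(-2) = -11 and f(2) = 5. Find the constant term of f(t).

-3

Write f(t) = at + b. Substituting each data point gives a linear system:
  -2a + b = -11
  2a + b = 5
Solving the system yields a = 4, b = -3.
So f(t) = 4t - 3.
The constant term is -3.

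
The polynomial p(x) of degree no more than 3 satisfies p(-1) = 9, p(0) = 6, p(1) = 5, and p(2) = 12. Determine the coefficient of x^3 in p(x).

Write p(x) = ax^3 + bx^2 + cx + d. Substituting each data point gives a linear system:
  -a + b - c + d = 9
  d = 6
  a + b + c + d = 5
  8a + 4b + 2c + d = 12
Solving the system yields a = 1, b = 1, c = -3, d = 6.
So p(x) = x³ + x² - 3x + 6.
The leading coefficient is 1.

1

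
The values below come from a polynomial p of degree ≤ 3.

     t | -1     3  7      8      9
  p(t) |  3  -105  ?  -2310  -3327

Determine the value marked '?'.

The 4 known points determine the degree-3 polynomial uniquely.
Write p(t) = at^3 + bt^2 + ct + d. Substituting each data point gives a linear system:
  -a + b - c + d = 3
  27a + 9b + 3c + d = -105
  512a + 64b + 8c + d = -2310
  729a + 81b + 9c + d = -3327
Solving the system yields a = -5, b = 4, c = 0, d = -6.
So p(t) = -5t^3 + 4t^2 - 6.
Then p(7) = -1525.

-1525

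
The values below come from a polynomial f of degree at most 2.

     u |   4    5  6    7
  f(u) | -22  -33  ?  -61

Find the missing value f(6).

-46

On equispaced nodes a degree-2 polynomial has vanishing third forward difference, so
  - f(4) + 3·f(5) - 3·f(6) + f(7) = 0.
Substituting the known values and solving for f(6):
  -3·f(6) = 138
  f(6) = -46.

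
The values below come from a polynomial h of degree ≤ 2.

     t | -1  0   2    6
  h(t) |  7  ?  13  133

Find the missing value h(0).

The 3 known points determine the degree-2 polynomial uniquely.
Write h(t) = at^2 + bt + c. Substituting each data point gives a linear system:
  a - b + c = 7
  4a + 2b + c = 13
  36a + 6b + c = 133
Solving the system yields a = 4, b = -2, c = 1.
So h(t) = 4t^2 - 2t + 1.
Then h(0) = 1.

1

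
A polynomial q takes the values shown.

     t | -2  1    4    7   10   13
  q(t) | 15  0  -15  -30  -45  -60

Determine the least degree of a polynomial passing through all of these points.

Forward differences of the values at t = -2, 1, 4, 7, 10, 13:
  q  : 15  0  -15  -30  -45  -60
  Δ  : -15  -15  -15  -15  -15
  Δ^2: 0  0  0  0
  Δ^3: 0  0  0
  Δ^4: 0  0
  Δ^5: 0
The first differences are constant (-15) and nonzero, while all higher differences vanish, so the minimal degree is 1.

1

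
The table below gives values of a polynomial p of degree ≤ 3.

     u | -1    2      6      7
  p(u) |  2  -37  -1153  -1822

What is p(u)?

Using the Lagrange interpolation formula with nodes -1, 2, 6, 7:
  L_0(u) = (u - 2)(u - 6)(u - 7) / -168
  L_1(u) = (u + 1)(u - 6)(u - 7) / 60
  L_2(u) = (u + 1)(u - 2)(u - 7) / -28
  L_3(u) = (u + 1)(u - 2)(u - 6) / 40
Then p(u) = 2·L_0(u) - 37·L_1(u) - 1153·L_2(u) - 1822·L_3(u).
Expanding and collecting terms gives p(u) = -5u^3 - 3u^2 + 5u + 5.
Check: p(7) = -1822. ✓

p(u) = -5u^3 - 3u^2 + 5u + 5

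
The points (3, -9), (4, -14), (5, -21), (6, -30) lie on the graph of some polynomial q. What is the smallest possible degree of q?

2

Forward differences of the values at t = 3, 4, 5, 6:
  q  : -9  -14  -21  -30
  Δ  : -5  -7  -9
  Δ^2: -2  -2
  Δ^3: 0
The second differences are constant (-2) and nonzero, while all higher differences vanish, so the minimal degree is 2.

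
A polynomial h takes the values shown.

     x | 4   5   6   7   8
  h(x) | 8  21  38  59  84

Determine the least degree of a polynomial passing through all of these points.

Forward differences of the values at x = 4, 5, 6, 7, 8:
  h  : 8  21  38  59  84
  Δ  : 13  17  21  25
  Δ^2: 4  4  4
  Δ^3: 0  0
  Δ^4: 0
The second differences are constant (4) and nonzero, while all higher differences vanish, so the minimal degree is 2.

2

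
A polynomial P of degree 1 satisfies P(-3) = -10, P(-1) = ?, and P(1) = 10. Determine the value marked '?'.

On equispaced nodes a degree-1 polynomial has vanishing second forward difference, so
  P(-3) - 2·P(-1) + P(1) = 0.
Substituting the known values and solving for P(-1):
  -2·P(-1) = 0
  P(-1) = 0.

0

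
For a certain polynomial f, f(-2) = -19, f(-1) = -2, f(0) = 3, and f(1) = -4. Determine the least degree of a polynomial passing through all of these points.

2

Forward differences of the values at u = -2, -1, 0, 1:
  f  : -19  -2  3  -4
  Δ  : 17  5  -7
  Δ^2: -12  -12
  Δ^3: 0
The second differences are constant (-12) and nonzero, while all higher differences vanish, so the minimal degree is 2.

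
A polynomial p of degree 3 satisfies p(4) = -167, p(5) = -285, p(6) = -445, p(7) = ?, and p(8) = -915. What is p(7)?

On equispaced nodes a degree-3 polynomial has vanishing fourth forward difference, so
  p(4) - 4·p(5) + 6·p(6) - 4·p(7) + p(8) = 0.
Substituting the known values and solving for p(7):
  -4·p(7) = 2612
  p(7) = -653.

-653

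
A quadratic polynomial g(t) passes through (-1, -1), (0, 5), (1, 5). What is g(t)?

g(t) = -3t^2 + 3t + 5

Using the Lagrange interpolation formula with nodes -1, 0, 1:
  L_0(t) = t(t - 1) / 2
  L_1(t) = (t + 1)(t - 1) / -1
  L_2(t) = (t + 1)t / 2
Then g(t) = -1·L_0(t) + 5·L_1(t) + 5·L_2(t).
Expanding and collecting terms gives g(t) = -3t^2 + 3t + 5.
Check: g(1) = 5. ✓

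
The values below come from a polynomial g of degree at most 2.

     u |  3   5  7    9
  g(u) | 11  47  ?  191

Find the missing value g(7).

The 3 known points determine the degree-2 polynomial uniquely.
Write g(u) = au^2 + bu + c. Substituting each data point gives a linear system:
  9a + 3b + c = 11
  25a + 5b + c = 47
  81a + 9b + c = 191
Solving the system yields a = 3, b = -6, c = 2.
So g(u) = 3u² - 6u + 2.
Then g(7) = 107.

107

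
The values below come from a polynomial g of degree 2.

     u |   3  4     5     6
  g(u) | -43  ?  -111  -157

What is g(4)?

The 3 known points determine the degree-2 polynomial uniquely.
Write g(u) = au^2 + bu + c. Substituting each data point gives a linear system:
  9a + 3b + c = -43
  25a + 5b + c = -111
  36a + 6b + c = -157
Solving the system yields a = -4, b = -2, c = -1.
So g(u) = -4u² - 2u - 1.
Then g(4) = -73.

-73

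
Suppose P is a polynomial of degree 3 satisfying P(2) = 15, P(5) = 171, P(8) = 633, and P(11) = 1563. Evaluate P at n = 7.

435

Write P(n) = an^3 + bn^2 + cn + d. Substituting each data point gives a linear system:
  8a + 4b + 2c + d = 15
  125a + 25b + 5c + d = 171
  512a + 64b + 8c + d = 633
  1331a + 121b + 11c + d = 1563
Solving the system yields a = 1, b = 2, c = -1, d = 1.
So P(n) = n^3 + 2n^2 - n + 1.
Then P(7) = 435.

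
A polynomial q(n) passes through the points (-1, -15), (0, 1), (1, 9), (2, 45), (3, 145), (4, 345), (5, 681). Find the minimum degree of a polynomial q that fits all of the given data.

Forward differences of the values at n = -1, 0, 1, 2, 3, 4, 5:
  q  : -15  1  9  45  145  345  681
  Δ  : 16  8  36  100  200  336
  Δ^2: -8  28  64  100  136
  Δ^3: 36  36  36  36
  Δ^4: 0  0  0
  Δ^5: 0  0
  Δ^6: 0
The third differences are constant (36) and nonzero, while all higher differences vanish, so the minimal degree is 3.

3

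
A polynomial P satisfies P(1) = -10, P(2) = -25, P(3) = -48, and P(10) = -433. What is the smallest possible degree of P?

Divided differences on the nodes 1, 2, 3, 10:
  order 0: -10  -25  -48  -433
  order 1: -15  -23  -55
  order 2: -4  -4
  order 3: 0
The order-2 divided differences are all -4 (nonzero) and every higher order vanishes, so the data lies on a polynomial of degree exactly 2.

2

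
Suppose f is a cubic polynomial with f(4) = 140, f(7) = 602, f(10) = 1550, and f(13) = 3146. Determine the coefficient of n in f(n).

Write f(n) = an^3 + bn^2 + cn + d. Substituting each data point gives a linear system:
  64a + 16b + 4c + d = 140
  343a + 49b + 7c + d = 602
  1000a + 100b + 10c + d = 1550
  2197a + 169b + 13c + d = 3146
Solving the system yields a = 1, b = 6, c = -5, d = 0.
So f(n) = n³ + 6n² - 5n.
The coefficient of n is -5.

-5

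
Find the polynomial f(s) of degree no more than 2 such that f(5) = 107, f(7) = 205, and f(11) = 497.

f(s) = 4s^2 + s + 2

Write f(s) = as^2 + bs + c. Substituting each data point gives a linear system:
  25a + 5b + c = 107
  49a + 7b + c = 205
  121a + 11b + c = 497
Solving the system yields a = 4, b = 1, c = 2.
So f(s) = 4s^2 + s + 2.
Check: f(11) = 497. ✓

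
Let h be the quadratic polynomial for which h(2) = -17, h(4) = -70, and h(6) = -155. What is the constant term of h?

Write h(u) = au^2 + bu + c. Substituting each data point gives a linear system:
  4a + 2b + c = -17
  16a + 4b + c = -70
  36a + 6b + c = -155
Solving the system yields a = -4, b = -5/2, c = 4.
So h(u) = -4u^2 - (5/2)u + 4.
The constant term is 4.

4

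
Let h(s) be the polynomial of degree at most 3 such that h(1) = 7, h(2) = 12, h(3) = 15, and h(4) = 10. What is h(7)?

-113

Using the Lagrange interpolation formula with nodes 1, 2, 3, 4:
  L_0(s) = (s - 2)(s - 3)(s - 4) / -6
  L_1(s) = (s - 1)(s - 3)(s - 4) / 2
  L_2(s) = (s - 1)(s - 2)(s - 4) / -2
  L_3(s) = (s - 1)(s - 2)(s - 3) / 6
Then h(s) = 7·L_0(s) + 12·L_1(s) + 15·L_2(s) + 10·L_3(s).
Expanding and collecting terms gives h(s) = -s³ + 5s² - 3s + 6.
Evaluating at s = 7: h(7) = -113.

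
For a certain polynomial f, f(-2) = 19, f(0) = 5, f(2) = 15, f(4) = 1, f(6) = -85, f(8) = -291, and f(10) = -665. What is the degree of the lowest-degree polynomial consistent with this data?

3

Forward differences of the values at u = -2, 0, 2, 4, 6, 8, 10:
  f  : 19  5  15  1  -85  -291  -665
  Δ  : -14  10  -14  -86  -206  -374
  Δ^2: 24  -24  -72  -120  -168
  Δ^3: -48  -48  -48  -48
  Δ^4: 0  0  0
  Δ^5: 0  0
  Δ^6: 0
The third differences are constant (-48) and nonzero, while all higher differences vanish, so the minimal degree is 3.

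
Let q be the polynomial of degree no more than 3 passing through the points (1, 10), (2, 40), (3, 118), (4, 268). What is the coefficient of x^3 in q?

4

Write q(x) = ax^3 + bx^2 + cx + d. Substituting each data point gives a linear system:
  a + b + c + d = 10
  8a + 4b + 2c + d = 40
  27a + 9b + 3c + d = 118
  64a + 16b + 4c + d = 268
Solving the system yields a = 4, b = 0, c = 2, d = 4.
So q(x) = 4x^3 + 2x + 4.
The leading coefficient is 4.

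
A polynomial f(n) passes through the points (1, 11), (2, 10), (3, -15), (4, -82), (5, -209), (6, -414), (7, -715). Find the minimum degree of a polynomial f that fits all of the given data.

Forward differences of the values at n = 1, 2, 3, 4, 5, 6, 7:
  f  : 11  10  -15  -82  -209  -414  -715
  Δ  : -1  -25  -67  -127  -205  -301
  Δ^2: -24  -42  -60  -78  -96
  Δ^3: -18  -18  -18  -18
  Δ^4: 0  0  0
  Δ^5: 0  0
  Δ^6: 0
The third differences are constant (-18) and nonzero, while all higher differences vanish, so the minimal degree is 3.

3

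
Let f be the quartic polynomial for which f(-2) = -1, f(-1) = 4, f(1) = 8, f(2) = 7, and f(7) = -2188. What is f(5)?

-512

Write f(n) = an^4 + bn^3 + cn^2 + dn + e. Substituting each data point gives a linear system:
  16a - 8b + 4c - 2d + e = -1
  a - b + c - d + e = 4
  a + b + c + d + e = 8
  16a + 8b + 4c + 2d + e = 7
  2401a + 343b + 49c + 7d + e = -2188
Solving the system yields a = -1, b = 0, c = 4, d = 2, e = 3.
So f(n) = -n⁴ + 4n² + 2n + 3.
Then f(5) = -512.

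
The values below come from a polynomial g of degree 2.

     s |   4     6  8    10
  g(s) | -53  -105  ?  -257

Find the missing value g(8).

The 3 known points determine the degree-2 polynomial uniquely.
Write g(s) = as^2 + bs + c. Substituting each data point gives a linear system:
  16a + 4b + c = -53
  36a + 6b + c = -105
  100a + 10b + c = -257
Solving the system yields a = -2, b = -6, c = 3.
So g(s) = -2s^2 - 6s + 3.
Then g(8) = -173.

-173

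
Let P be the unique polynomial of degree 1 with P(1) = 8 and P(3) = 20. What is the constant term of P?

2

Write P(n) = an + b. Substituting each data point gives a linear system:
  a + b = 8
  3a + b = 20
Solving the system yields a = 6, b = 2.
So P(n) = 6n + 2.
The constant term is 2.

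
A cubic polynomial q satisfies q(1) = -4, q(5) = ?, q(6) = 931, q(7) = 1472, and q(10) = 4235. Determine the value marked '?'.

The 4 known points determine the degree-3 polynomial uniquely.
Write q(s) = as^3 + bs^2 + cs + d. Substituting each data point gives a linear system:
  a + b + c + d = -4
  216a + 36b + 6c + d = 931
  343a + 49b + 7c + d = 1472
  1000a + 100b + 10c + d = 4235
Solving the system yields a = 4, b = 3, c = -6, d = -5.
So q(s) = 4s³ + 3s² - 6s - 5.
Then q(5) = 540.

540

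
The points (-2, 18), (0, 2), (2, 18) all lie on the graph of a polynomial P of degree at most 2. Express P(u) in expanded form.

P(u) = 4u^2 + 2

Write P(u) = au^2 + bu + c. Substituting each data point gives a linear system:
  4a - 2b + c = 18
  c = 2
  4a + 2b + c = 18
Solving the system yields a = 4, b = 0, c = 2.
So P(u) = 4u^2 + 2.
Check: P(0) = 2. ✓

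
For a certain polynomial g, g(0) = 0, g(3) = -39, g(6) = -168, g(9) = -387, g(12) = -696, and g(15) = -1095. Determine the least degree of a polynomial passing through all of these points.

2

Forward differences of the values at t = 0, 3, 6, 9, 12, 15:
  g  : 0  -39  -168  -387  -696  -1095
  Δ  : -39  -129  -219  -309  -399
  Δ^2: -90  -90  -90  -90
  Δ^3: 0  0  0
  Δ^4: 0  0
  Δ^5: 0
The second differences are constant (-90) and nonzero, while all higher differences vanish, so the minimal degree is 2.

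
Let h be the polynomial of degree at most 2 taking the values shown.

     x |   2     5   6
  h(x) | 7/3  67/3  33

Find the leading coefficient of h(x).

Write h(x) = ax^2 + bx + c. Substituting each data point gives a linear system:
  4a + 2b + c = 7/3
  25a + 5b + c = 67/3
  36a + 6b + c = 33
Solving the system yields a = 1, b = -1/3, c = -1.
So h(x) = x^2 - (1/3)x - 1.
The leading coefficient is 1.

1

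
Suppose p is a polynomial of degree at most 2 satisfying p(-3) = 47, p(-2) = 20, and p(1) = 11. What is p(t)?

p(t) = 6t^2 + 3t + 2

Write p(t) = at^2 + bt + c. Substituting each data point gives a linear system:
  9a - 3b + c = 47
  4a - 2b + c = 20
  a + b + c = 11
Solving the system yields a = 6, b = 3, c = 2.
So p(t) = 6t^2 + 3t + 2.
Check: p(1) = 11. ✓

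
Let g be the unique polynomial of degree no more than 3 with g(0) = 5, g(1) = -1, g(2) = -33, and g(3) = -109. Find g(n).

Using the Lagrange interpolation formula with nodes 0, 1, 2, 3:
  L_0(n) = (n - 1)(n - 2)(n - 3) / -6
  L_1(n) = n(n - 2)(n - 3) / 2
  L_2(n) = n(n - 1)(n - 3) / -2
  L_3(n) = n(n - 1)(n - 2) / 6
Then g(n) = 5·L_0(n) - 1·L_1(n) - 33·L_2(n) - 109·L_3(n).
Expanding and collecting terms gives g(n) = -3n^3 - 4n^2 + n + 5.
Check: g(3) = -109. ✓

g(n) = -3n^3 - 4n^2 + n + 5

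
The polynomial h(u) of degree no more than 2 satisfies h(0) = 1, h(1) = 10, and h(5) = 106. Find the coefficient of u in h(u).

6

Write h(u) = au^2 + bu + c. Substituting each data point gives a linear system:
  c = 1
  a + b + c = 10
  25a + 5b + c = 106
Solving the system yields a = 3, b = 6, c = 1.
So h(u) = 3u^2 + 6u + 1.
The coefficient of u is 6.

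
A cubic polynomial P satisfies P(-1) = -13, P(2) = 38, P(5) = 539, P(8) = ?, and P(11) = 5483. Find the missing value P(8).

2138

The 4 known points determine the degree-3 polynomial uniquely.
Write P(u) = au^3 + bu^2 + cu + d. Substituting each data point gives a linear system:
  -a + b - c + d = -13
  8a + 4b + 2c + d = 38
  125a + 25b + 5c + d = 539
  1331a + 121b + 11c + d = 5483
Solving the system yields a = 4, b = 1, c = 4, d = -6.
So P(u) = 4u^3 + u^2 + 4u - 6.
Then P(8) = 2138.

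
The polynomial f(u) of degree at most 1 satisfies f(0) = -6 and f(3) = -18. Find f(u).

Using the Lagrange interpolation formula with nodes 0, 3:
  L_0(u) = (u - 3) / -3
  L_1(u) = u / 3
Then f(u) = -6·L_0(u) - 18·L_1(u).
Expanding and collecting terms gives f(u) = -4u - 6.
Check: f(0) = -6. ✓

f(u) = -4u - 6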